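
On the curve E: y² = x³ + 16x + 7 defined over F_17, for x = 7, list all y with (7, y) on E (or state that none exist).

none

x³ + 16x + 7 = 462 ≡ 3 (mod 17).
3 is a non-residue mod 17; no y exists.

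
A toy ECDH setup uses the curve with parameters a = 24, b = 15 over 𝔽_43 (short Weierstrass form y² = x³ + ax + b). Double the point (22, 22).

(23, 7)

tangent at (22, 22): λ = (3·22² + 24)/(2·22) ≡ 14/1. 1⁻¹ ≡ 1 (mod 43) since 1·1 = 1 ≡ 1, so λ ≡ 14·1 ≡ 14.
  x = λ² - 22 - 22 = 196 - 44 ≡ 23; y = λ·(22 - 23) - 22 ≡ 7. → (23, 7)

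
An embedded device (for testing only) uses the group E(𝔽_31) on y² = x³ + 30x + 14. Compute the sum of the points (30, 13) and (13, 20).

(30, 13) + (13, 20). λ = (20 - 13)/(13 - 30) ≡ 7/14 mod 31. 14⁻¹ ≡ 20 (mod 31), so λ ≡ 16.
  x = λ² - 30 - 13 = 256 - 43 ≡ 27; y = λ·(30 - 27) - 13 ≡ 4. → (27, 4)

(27, 4)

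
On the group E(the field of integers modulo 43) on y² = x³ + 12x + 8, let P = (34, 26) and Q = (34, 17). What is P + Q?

O

The two points share x = 34 and their y-coordinates satisfy 26 + 17 ≡ 0 (mod 43), so they are inverses. Their sum is O.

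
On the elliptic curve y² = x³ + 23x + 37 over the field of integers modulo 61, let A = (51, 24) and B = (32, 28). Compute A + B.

(51, 24) + (32, 28). λ = (28 - 24)/(32 - 51) ≡ 4/42 mod 61. 42⁻¹ ≡ 16 (mod 61) since 42·16 = 672 ≡ 1, so λ ≡ 3.
  x = λ² - 51 - 32 = 9 - 83 ≡ 48; y = λ·(51 - 48) - 24 ≡ 46. → (48, 46)

(48, 46)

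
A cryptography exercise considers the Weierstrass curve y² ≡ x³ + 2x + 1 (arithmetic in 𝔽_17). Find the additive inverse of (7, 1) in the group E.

(7, 16)

-(7, 1) = (7, -1 mod 17) = (7, 16).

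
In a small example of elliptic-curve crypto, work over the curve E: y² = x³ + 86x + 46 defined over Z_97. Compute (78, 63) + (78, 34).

The two points share x = 78 and their y-coordinates satisfy 63 + 34 ≡ 0 (mod 97), so they are inverses. Their sum is 𝒪.

O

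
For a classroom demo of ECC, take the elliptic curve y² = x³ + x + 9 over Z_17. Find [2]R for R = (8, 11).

tangent at (8, 11): λ = (3·8² + 1)/(2·11) ≡ 6/5. 5⁻¹ ≡ 7 (mod 17), so λ ≡ 6·7 ≡ 8.
  x = λ² - 8 - 8 = 64 - 16 ≡ 14; y = λ·(8 - 14) - 11 ≡ 9. → (14, 9)

(14, 9)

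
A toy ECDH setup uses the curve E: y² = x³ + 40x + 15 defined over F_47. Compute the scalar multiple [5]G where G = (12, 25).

Repeated addition: build up to 5G.
2G: tangent at (12, 25): λ = (3·12² + 40)/(2·25) ≡ 2/3. 3⁻¹ ≡ 16 (mod 47), so λ ≡ 2·16 ≡ 32.
  x = λ² - 12 - 12 = 1024 - 24 ≡ 13; y = λ·(12 - 13) - 25 ≡ 37. → (13, 37)
3G: (13, 37) + (12, 25). λ = (25 - 37)/(12 - 13) ≡ 35/46 mod 47. 46⁻¹ ≡ 46 (mod 47) since 46·46 = 2116 ≡ 1, so λ ≡ 12.
  x = λ² - 13 - 12 = 144 - 25 ≡ 25; y = λ·(13 - 25) - 37 ≡ 7. → (25, 7)
4G: (25, 7) + (12, 25). λ = (25 - 7)/(12 - 25) ≡ 18/34 mod 47. 34⁻¹ ≡ 18 (mod 47), so λ ≡ 42.
  x = λ² - 25 - 12 = 1764 - 37 ≡ 35; y = λ·(25 - 35) - 7 ≡ 43. → (35, 43)
5G: (35, 43) + (12, 25). λ = (25 - 43)/(12 - 35) ≡ 29/24 mod 47. 24⁻¹ ≡ 2 (mod 47) since 24·2 = 48 ≡ 1, so λ ≡ 11.
  x = λ² - 35 - 12 = 121 - 47 ≡ 27; y = λ·(35 - 27) - 43 ≡ 45. → (27, 45)

(27, 45)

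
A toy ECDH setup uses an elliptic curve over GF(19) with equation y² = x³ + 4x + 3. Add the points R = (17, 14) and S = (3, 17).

(10, 13)

(17, 14) + (3, 17). λ = (17 - 14)/(3 - 17) ≡ 3/5 mod 19. 5⁻¹ ≡ 4 (mod 19), so λ ≡ 12.
  x = λ² - 17 - 3 = 144 - 20 ≡ 10; y = λ·(17 - 10) - 14 ≡ 13. → (10, 13)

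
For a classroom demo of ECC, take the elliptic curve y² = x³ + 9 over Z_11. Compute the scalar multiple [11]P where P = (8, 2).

Repeated addition: build up to 11P.
2P: tangent at (8, 2): λ = (3·8² + 0)/(2·2) ≡ 5/4. 4⁻¹ ≡ 3 (mod 11), so λ ≡ 5·3 ≡ 4.
  x = λ² - 8 - 8 = 16 - 16 ≡ 0; y = λ·(8 - 0) - 2 ≡ 8. → (0, 8)
3P: (0, 8) + (8, 2). λ = (2 - 8)/(8 - 0) ≡ 5/8 mod 11. 8⁻¹ ≡ 7 (mod 11) since 8·7 = 56 ≡ 1, so λ ≡ 2.
  x = λ² - 0 - 8 = 4 - 8 ≡ 7; y = λ·(0 - 7) - 8 ≡ 0. → (7, 0)
4P: (7, 0) + (8, 2). λ = (2 - 0)/(8 - 7) ≡ 2/1 mod 11. 1⁻¹ ≡ 1 (mod 11) since 1·1 = 1 ≡ 1, so λ ≡ 2.
  x = λ² - 7 - 8 = 4 - 15 ≡ 0; y = λ·(7 - 0) - 0 ≡ 3. → (0, 3)
5P: (0, 3) + (8, 2). λ = (2 - 3)/(8 - 0) ≡ 10/8 mod 11. 8⁻¹ ≡ 7 (mod 11) since 8·7 = 56 ≡ 1, so λ ≡ 4.
  x = λ² - 0 - 8 = 16 - 8 ≡ 8; y = λ·(0 - 8) - 3 ≡ 9. → (8, 9)
6P: (8, 9) + (8, 2): same x and y₁ ≡ -y₂, so the sum is 𝒪.
7P: 𝒪 + (8, 2) = (8, 2) (identity).
8P: tangent at (8, 2): λ = (3·8² + 0)/(2·2) ≡ 5/4. 4⁻¹ ≡ 3 (mod 11) since 4·3 = 12 ≡ 1, so λ ≡ 5·3 ≡ 4.
  x = λ² - 8 - 8 = 16 - 16 ≡ 0; y = λ·(8 - 0) - 2 ≡ 8. → (0, 8)
9P: (0, 8) + (8, 2). λ = (2 - 8)/(8 - 0) ≡ 5/8 mod 11. 8⁻¹ ≡ 7 (mod 11), so λ ≡ 2.
  x = λ² - 0 - 8 = 4 - 8 ≡ 7; y = λ·(0 - 7) - 8 ≡ 0. → (7, 0)
10P: (7, 0) + (8, 2). λ = (2 - 0)/(8 - 7) ≡ 2/1 mod 11. 1⁻¹ ≡ 1 (mod 11), so λ ≡ 2.
  x = λ² - 7 - 8 = 4 - 15 ≡ 0; y = λ·(7 - 0) - 0 ≡ 3. → (0, 3)
11P: (0, 3) + (8, 2). λ = (2 - 3)/(8 - 0) ≡ 10/8 mod 11. 8⁻¹ ≡ 7 (mod 11), so λ ≡ 4.
  x = λ² - 0 - 8 = 16 - 8 ≡ 8; y = λ·(0 - 8) - 3 ≡ 9. → (8, 9)

(8, 9)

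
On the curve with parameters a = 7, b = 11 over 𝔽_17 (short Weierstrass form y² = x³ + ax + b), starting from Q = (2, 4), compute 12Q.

Repeated addition: build up to 12Q.
2Q: tangent at (2, 4): λ = (3·2² + 7)/(2·4) ≡ 2/8. 8⁻¹ ≡ 15 (mod 17), so λ ≡ 2·15 ≡ 13.
  x = λ² - 2 - 2 = 169 - 4 ≡ 12; y = λ·(2 - 12) - 4 ≡ 2. → (12, 2)
3Q: (12, 2) + (2, 4). λ = (4 - 2)/(2 - 12) ≡ 2/7 mod 17. 7⁻¹ ≡ 5 (mod 17), so λ ≡ 10.
  x = λ² - 12 - 2 = 100 - 14 ≡ 1; y = λ·(12 - 1) - 2 ≡ 6. → (1, 6)
4Q: (1, 6) + (2, 4). λ = (4 - 6)/(2 - 1) ≡ 15/1 mod 17. 1⁻¹ ≡ 1 (mod 17) since 1·1 = 1 ≡ 1, so λ ≡ 15.
  x = λ² - 1 - 2 = 225 - 3 ≡ 1; y = λ·(1 - 1) - 6 ≡ 11. → (1, 11)
5Q: (1, 11) + (2, 4). λ = (4 - 11)/(2 - 1) ≡ 10/1 mod 17. 1⁻¹ ≡ 1 (mod 17), so λ ≡ 10.
  x = λ² - 1 - 2 = 100 - 3 ≡ 12; y = λ·(1 - 12) - 11 ≡ 15. → (12, 15)
6Q: (12, 15) + (2, 4). λ = (4 - 15)/(2 - 12) ≡ 6/7 mod 17. 7⁻¹ ≡ 5 (mod 17), so λ ≡ 13.
  x = λ² - 12 - 2 = 169 - 14 ≡ 2; y = λ·(12 - 2) - 15 ≡ 13. → (2, 13)
7Q: (2, 13) + (2, 4): same x and y₁ ≡ -y₂, so the sum is O.
8Q: O + (2, 4) = (2, 4) (identity).
9Q: tangent at (2, 4): λ = (3·2² + 7)/(2·4) ≡ 2/8. 8⁻¹ ≡ 15 (mod 17), so λ ≡ 2·15 ≡ 13.
  x = λ² - 2 - 2 = 169 - 4 ≡ 12; y = λ·(2 - 12) - 4 ≡ 2. → (12, 2)
10Q: (12, 2) + (2, 4). λ = (4 - 2)/(2 - 12) ≡ 2/7 mod 17. 7⁻¹ ≡ 5 (mod 17), so λ ≡ 10.
  x = λ² - 12 - 2 = 100 - 14 ≡ 1; y = λ·(12 - 1) - 2 ≡ 6. → (1, 6)
11Q: (1, 6) + (2, 4). λ = (4 - 6)/(2 - 1) ≡ 15/1 mod 17. 1⁻¹ ≡ 1 (mod 17), so λ ≡ 15.
  x = λ² - 1 - 2 = 225 - 3 ≡ 1; y = λ·(1 - 1) - 6 ≡ 11. → (1, 11)
12Q: (1, 11) + (2, 4). λ = (4 - 11)/(2 - 1) ≡ 10/1 mod 17. 1⁻¹ ≡ 1 (mod 17) since 1·1 = 1 ≡ 1, so λ ≡ 10.
  x = λ² - 1 - 2 = 100 - 3 ≡ 12; y = λ·(1 - 12) - 11 ≡ 15. → (12, 15)

(12, 15)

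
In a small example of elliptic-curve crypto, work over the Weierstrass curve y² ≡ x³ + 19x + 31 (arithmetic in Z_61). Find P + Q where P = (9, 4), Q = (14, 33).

(9, 4) + (14, 33). λ = (33 - 4)/(14 - 9) ≡ 29/5 mod 61. 5⁻¹ ≡ 49 (mod 61), so λ ≡ 18.
  x = λ² - 9 - 14 = 324 - 23 ≡ 57; y = λ·(9 - 57) - 4 ≡ 47. → (57, 47)

(57, 47)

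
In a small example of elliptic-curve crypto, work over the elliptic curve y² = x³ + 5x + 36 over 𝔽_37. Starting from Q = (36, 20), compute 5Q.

O

Repeated addition: build up to 5Q.
2Q: tangent at (36, 20): λ = (3·36² + 5)/(2·20) ≡ 8/3. 3⁻¹ ≡ 25 (mod 37), so λ ≡ 8·25 ≡ 15.
  x = λ² - 36 - 36 = 225 - 72 ≡ 5; y = λ·(36 - 5) - 20 ≡ 1. → (5, 1)
3Q: (5, 1) + (36, 20). λ = (20 - 1)/(36 - 5) ≡ 19/31 mod 37. 31⁻¹ ≡ 6 (mod 37), so λ ≡ 3.
  x = λ² - 5 - 36 = 9 - 41 ≡ 5; y = λ·(5 - 5) - 1 ≡ 36. → (5, 36)
4Q: (5, 36) + (36, 20). λ = (20 - 36)/(36 - 5) ≡ 21/31 mod 37. 31⁻¹ ≡ 6 (mod 37), so λ ≡ 15.
  x = λ² - 5 - 36 = 225 - 41 ≡ 36; y = λ·(5 - 36) - 36 ≡ 17. → (36, 17)
5Q: (36, 17) + (36, 20): same x and y₁ ≡ -y₂, so the sum is 𝒪.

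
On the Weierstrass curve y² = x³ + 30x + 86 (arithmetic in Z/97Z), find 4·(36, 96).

Write P = (36, 96).
Double-and-add on 4 = (100)₂. Start with P = (36, 96) for the leading 1-bit.
double: tangent at (36, 96): λ = (3·36² + 30)/(2·96) ≡ 38/95. 95⁻¹ ≡ 48 (mod 97), so λ ≡ 38·48 ≡ 78.
  x = λ² - 36 - 36 = 6084 - 72 ≡ 95; y = λ·(36 - 95) - 96 ≡ 55. → (95, 55)
double: tangent at (95, 55): λ = (3·95² + 30)/(2·55) ≡ 42/13. 13⁻¹ ≡ 15 (mod 97), so λ ≡ 42·15 ≡ 48.
  x = λ² - 95 - 95 = 2304 - 190 ≡ 77; y = λ·(95 - 77) - 55 ≡ 33. → (77, 33)

(77, 33)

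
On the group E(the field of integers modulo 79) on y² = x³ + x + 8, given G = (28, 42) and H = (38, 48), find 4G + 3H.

(66, 22)

First 4G:
Repeated addition: build up to 4G.
2G: tangent at (28, 42): λ = (3·28² + 1)/(2·42) ≡ 62/5. 5⁻¹ ≡ 16 (mod 79) since 5·16 = 80 ≡ 1, so λ ≡ 62·16 ≡ 44.
  x = λ² - 28 - 28 = 1936 - 56 ≡ 63; y = λ·(28 - 63) - 42 ≡ 77. → (63, 77)
3G: (63, 77) + (28, 42). λ = (42 - 77)/(28 - 63) ≡ 44/44 mod 79. 44⁻¹ ≡ 9 (mod 79), so λ ≡ 1.
  x = λ² - 63 - 28 = 1 - 91 ≡ 68; y = λ·(63 - 68) - 77 ≡ 76. → (68, 76)
4G: (68, 76) + (28, 42). λ = (42 - 76)/(28 - 68) ≡ 45/39 mod 79. 39⁻¹ ≡ 77 (mod 79), so λ ≡ 68.
  x = λ² - 68 - 28 = 4624 - 96 ≡ 25; y = λ·(68 - 25) - 76 ≡ 4. → (25, 4)
4G = (25, 4).
Next 3H:
Repeated addition: build up to 3H.
2H: tangent at (38, 48): λ = (3·38² + 1)/(2·48) ≡ 67/17. 17⁻¹ ≡ 14 (mod 79), so λ ≡ 67·14 ≡ 69.
  x = λ² - 38 - 38 = 4761 - 76 ≡ 24; y = λ·(38 - 24) - 48 ≡ 49. → (24, 49)
3H: (24, 49) + (38, 48). λ = (48 - 49)/(38 - 24) ≡ 78/14 mod 79. 14⁻¹ ≡ 17 (mod 79), so λ ≡ 62.
  x = λ² - 24 - 38 = 3844 - 62 ≡ 69; y = λ·(24 - 69) - 49 ≡ 5. → (69, 5)
3H = (69, 5).
Finally 4G + 3H:
(25, 4) + (69, 5). λ = (5 - 4)/(69 - 25) ≡ 1/44 mod 79. 44⁻¹ ≡ 9 (mod 79), so λ ≡ 9.
  x = λ² - 25 - 69 = 81 - 94 ≡ 66; y = λ·(25 - 66) - 4 ≡ 22. → (66, 22)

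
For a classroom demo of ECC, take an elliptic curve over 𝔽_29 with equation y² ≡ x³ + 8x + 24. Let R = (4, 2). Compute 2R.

tangent at (4, 2): λ = (3·4² + 8)/(2·2) ≡ 27/4. 4⁻¹ ≡ 22 (mod 29) since 4·22 = 88 ≡ 1, so λ ≡ 27·22 ≡ 14.
  x = λ² - 4 - 4 = 196 - 8 ≡ 14; y = λ·(4 - 14) - 2 ≡ 3. → (14, 3)

(14, 3)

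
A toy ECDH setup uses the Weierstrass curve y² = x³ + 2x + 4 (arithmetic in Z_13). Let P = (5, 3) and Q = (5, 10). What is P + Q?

O

The two points share x = 5 and their y-coordinates satisfy 3 + 10 ≡ 0 (mod 13), so they are inverses. Their sum is ∞.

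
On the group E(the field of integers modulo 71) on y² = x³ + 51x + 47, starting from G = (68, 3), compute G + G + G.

Repeated addition: build up to 3G.
2G: tangent at (68, 3): λ = (3·68² + 51)/(2·3) ≡ 7/6. 6⁻¹ ≡ 12 (mod 71), so λ ≡ 7·12 ≡ 13.
  x = λ² - 68 - 68 = 169 - 136 ≡ 33; y = λ·(68 - 33) - 3 ≡ 26. → (33, 26)
3G: (33, 26) + (68, 3). λ = (3 - 26)/(68 - 33) ≡ 48/35 mod 71. 35⁻¹ ≡ 69 (mod 71) since 35·69 = 2415 ≡ 1, so λ ≡ 46.
  x = λ² - 33 - 68 = 2116 - 101 ≡ 27; y = λ·(33 - 27) - 26 ≡ 37. → (27, 37)

(27, 37)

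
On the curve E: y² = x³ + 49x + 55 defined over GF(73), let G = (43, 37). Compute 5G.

Repeated addition: build up to 5G.
2G: tangent at (43, 37): λ = (3·43² + 49)/(2·37) ≡ 48/1. 1⁻¹ ≡ 1 (mod 73), so λ ≡ 48·1 ≡ 48.
  x = λ² - 43 - 43 = 2304 - 86 ≡ 28; y = λ·(43 - 28) - 37 ≡ 26. → (28, 26)
3G: (28, 26) + (43, 37). λ = (37 - 26)/(43 - 28) ≡ 11/15 mod 73. 15⁻¹ ≡ 39 (mod 73) since 15·39 = 585 ≡ 1, so λ ≡ 64.
  x = λ² - 28 - 43 = 4096 - 71 ≡ 10; y = λ·(28 - 10) - 26 ≡ 31. → (10, 31)
4G: (10, 31) + (43, 37). λ = (37 - 31)/(43 - 10) ≡ 6/33 mod 73. 33⁻¹ ≡ 31 (mod 73) since 33·31 = 1023 ≡ 1, so λ ≡ 40.
  x = λ² - 10 - 43 = 1600 - 53 ≡ 14; y = λ·(10 - 14) - 31 ≡ 28. → (14, 28)
5G: (14, 28) + (43, 37). λ = (37 - 28)/(43 - 14) ≡ 9/29 mod 73. 29⁻¹ ≡ 68 (mod 73) since 29·68 = 1972 ≡ 1, so λ ≡ 28.
  x = λ² - 14 - 43 = 784 - 57 ≡ 70; y = λ·(14 - 70) - 28 ≡ 10. → (70, 10)

(70, 10)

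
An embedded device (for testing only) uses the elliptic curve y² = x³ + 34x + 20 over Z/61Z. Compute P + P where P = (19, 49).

(7, 33)

tangent at (19, 49): λ = (3·19² + 34)/(2·49) ≡ 19/37. 37⁻¹ ≡ 33 (mod 61), so λ ≡ 19·33 ≡ 17.
  x = λ² - 19 - 19 = 289 - 38 ≡ 7; y = λ·(19 - 7) - 49 ≡ 33. → (7, 33)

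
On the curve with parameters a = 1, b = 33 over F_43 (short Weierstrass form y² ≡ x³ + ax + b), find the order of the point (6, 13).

10

2P: tangent at (6, 13): λ = (3·6² + 1)/(2·13) ≡ 23/26. 26⁻¹ ≡ 5 (mod 43), so λ ≡ 23·5 ≡ 29.
  x = λ² - 6 - 6 = 841 - 12 ≡ 12; y = λ·(6 - 12) - 13 ≡ 28. → (12, 28)
3P: (12, 28) + (6, 13). λ = (13 - 28)/(6 - 12) ≡ 28/37 mod 43. 37⁻¹ ≡ 7 (mod 43) since 37·7 = 259 ≡ 1, so λ ≡ 24.
  x = λ² - 12 - 6 = 576 - 18 ≡ 42; y = λ·(12 - 42) - 28 ≡ 26. → (42, 26)
4P: (42, 26) + (6, 13). λ = (13 - 26)/(6 - 42) ≡ 30/7 mod 43. 7⁻¹ ≡ 37 (mod 43), so λ ≡ 35.
  x = λ² - 42 - 6 = 1225 - 48 ≡ 16; y = λ·(42 - 16) - 26 ≡ 24. → (16, 24)
5P: (16, 24) + (6, 13). λ = (13 - 24)/(6 - 16) ≡ 32/33 mod 43. 33⁻¹ ≡ 30 (mod 43) since 33·30 = 990 ≡ 1, so λ ≡ 14.
  x = λ² - 16 - 6 = 196 - 22 ≡ 2; y = λ·(16 - 2) - 24 ≡ 0. → (2, 0)
6P: (2, 0) + (6, 13). λ = (13 - 0)/(6 - 2) ≡ 13/4 mod 43. 4⁻¹ ≡ 11 (mod 43) since 4·11 = 44 ≡ 1, so λ ≡ 14.
  x = λ² - 2 - 6 = 196 - 8 ≡ 16; y = λ·(2 - 16) - 0 ≡ 19. → (16, 19)
7P: (16, 19) + (6, 13). λ = (13 - 19)/(6 - 16) ≡ 37/33 mod 43. 33⁻¹ ≡ 30 (mod 43), so λ ≡ 35.
  x = λ² - 16 - 6 = 1225 - 22 ≡ 42; y = λ·(16 - 42) - 19 ≡ 17. → (42, 17)
8P: (42, 17) + (6, 13). λ = (13 - 17)/(6 - 42) ≡ 39/7 mod 43. 7⁻¹ ≡ 37 (mod 43), so λ ≡ 24.
  x = λ² - 42 - 6 = 576 - 48 ≡ 12; y = λ·(42 - 12) - 17 ≡ 15. → (12, 15)
9P: (12, 15) + (6, 13). λ = (13 - 15)/(6 - 12) ≡ 41/37 mod 43. 37⁻¹ ≡ 7 (mod 43), so λ ≡ 29.
  x = λ² - 12 - 6 = 841 - 18 ≡ 6; y = λ·(12 - 6) - 15 ≡ 30. → (6, 30)
10P: (6, 30) + (6, 13): same x and y₁ ≡ -y₂, so the sum is 𝒪.
10P = 𝒪, so the order is 10.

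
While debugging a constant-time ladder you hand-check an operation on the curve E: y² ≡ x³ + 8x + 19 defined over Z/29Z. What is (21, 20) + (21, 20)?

tangent at (21, 20): λ = (3·21² + 8)/(2·20) ≡ 26/11. 11⁻¹ ≡ 8 (mod 29), so λ ≡ 26·8 ≡ 5.
  x = λ² - 21 - 21 = 25 - 42 ≡ 12; y = λ·(21 - 12) - 20 ≡ 25. → (12, 25)

(12, 25)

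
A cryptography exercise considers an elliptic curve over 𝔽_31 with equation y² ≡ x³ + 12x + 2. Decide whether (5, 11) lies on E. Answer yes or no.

y² = 11² ≡ 28; x³ + 12x + 2 = 187 ≡ 1 (mod 31). 28 ≠ 1.

no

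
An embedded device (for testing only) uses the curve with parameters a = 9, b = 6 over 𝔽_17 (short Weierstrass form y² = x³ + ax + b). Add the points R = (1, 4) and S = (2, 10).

(1, 4) + (2, 10). λ = (10 - 4)/(2 - 1) ≡ 6/1 mod 17. 1⁻¹ ≡ 1 (mod 17) since 1·1 = 1 ≡ 1, so λ ≡ 6.
  x = λ² - 1 - 2 = 36 - 3 ≡ 16; y = λ·(1 - 16) - 4 ≡ 8. → (16, 8)

(16, 8)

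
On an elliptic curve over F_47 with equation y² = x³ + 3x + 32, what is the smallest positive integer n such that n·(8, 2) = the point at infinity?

2P: tangent at (8, 2): λ = (3·8² + 3)/(2·2) ≡ 7/4. 4⁻¹ ≡ 12 (mod 47) since 4·12 = 48 ≡ 1, so λ ≡ 7·12 ≡ 37.
  x = λ² - 8 - 8 = 1369 - 16 ≡ 37; y = λ·(8 - 37) - 2 ≡ 6. → (37, 6)
3P: (37, 6) + (8, 2). λ = (2 - 6)/(8 - 37) ≡ 43/18 mod 47. 18⁻¹ ≡ 34 (mod 47), so λ ≡ 5.
  x = λ² - 37 - 8 = 25 - 45 ≡ 27; y = λ·(37 - 27) - 6 ≡ 44. → (27, 44)
4P: (27, 44) + (8, 2). λ = (2 - 44)/(8 - 27) ≡ 5/28 mod 47. 28⁻¹ ≡ 42 (mod 47), so λ ≡ 22.
  x = λ² - 27 - 8 = 484 - 35 ≡ 26; y = λ·(27 - 26) - 44 ≡ 25. → (26, 25)
5P: (26, 25) + (8, 2). λ = (2 - 25)/(8 - 26) ≡ 24/29 mod 47. 29⁻¹ ≡ 13 (mod 47), so λ ≡ 30.
  x = λ² - 26 - 8 = 900 - 34 ≡ 20; y = λ·(26 - 20) - 25 ≡ 14. → (20, 14)
6P: (20, 14) + (8, 2). λ = (2 - 14)/(8 - 20) ≡ 35/35 mod 47. 35⁻¹ ≡ 43 (mod 47), so λ ≡ 1.
  x = λ² - 20 - 8 = 1 - 28 ≡ 20; y = λ·(20 - 20) - 14 ≡ 33. → (20, 33)
7P: (20, 33) + (8, 2). λ = (2 - 33)/(8 - 20) ≡ 16/35 mod 47. 35⁻¹ ≡ 43 (mod 47), so λ ≡ 30.
  x = λ² - 20 - 8 = 900 - 28 ≡ 26; y = λ·(20 - 26) - 33 ≡ 22. → (26, 22)
8P: (26, 22) + (8, 2). λ = (2 - 22)/(8 - 26) ≡ 27/29 mod 47. 29⁻¹ ≡ 13 (mod 47), so λ ≡ 22.
  x = λ² - 26 - 8 = 484 - 34 ≡ 27; y = λ·(26 - 27) - 22 ≡ 3. → (27, 3)
9P: (27, 3) + (8, 2). λ = (2 - 3)/(8 - 27) ≡ 46/28 mod 47. 28⁻¹ ≡ 42 (mod 47), so λ ≡ 5.
  x = λ² - 27 - 8 = 25 - 35 ≡ 37; y = λ·(27 - 37) - 3 ≡ 41. → (37, 41)
10P: (37, 41) + (8, 2). λ = (2 - 41)/(8 - 37) ≡ 8/18 mod 47. 18⁻¹ ≡ 34 (mod 47) since 18·34 = 612 ≡ 1, so λ ≡ 37.
  x = λ² - 37 - 8 = 1369 - 45 ≡ 8; y = λ·(37 - 8) - 41 ≡ 45. → (8, 45)
11P: (8, 45) + (8, 2): same x and y₁ ≡ -y₂, so the sum is the point at infinity.
11P = the point at infinity, so the order is 11.

11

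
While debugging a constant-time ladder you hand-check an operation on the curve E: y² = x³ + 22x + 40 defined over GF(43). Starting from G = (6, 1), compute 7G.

(27, 35)

Repeated addition: build up to 7G.
2G: tangent at (6, 1): λ = (3·6² + 22)/(2·1) ≡ 1/2. 2⁻¹ ≡ 22 (mod 43), so λ ≡ 1·22 ≡ 22.
  x = λ² - 6 - 6 = 484 - 12 ≡ 42; y = λ·(6 - 42) - 1 ≡ 24. → (42, 24)
3G: (42, 24) + (6, 1). λ = (1 - 24)/(6 - 42) ≡ 20/7 mod 43. 7⁻¹ ≡ 37 (mod 43) since 7·37 = 259 ≡ 1, so λ ≡ 9.
  x = λ² - 42 - 6 = 81 - 48 ≡ 33; y = λ·(42 - 33) - 24 ≡ 14. → (33, 14)
4G: (33, 14) + (6, 1). λ = (1 - 14)/(6 - 33) ≡ 30/16 mod 43. 16⁻¹ ≡ 35 (mod 43), so λ ≡ 18.
  x = λ² - 33 - 6 = 324 - 39 ≡ 27; y = λ·(33 - 27) - 14 ≡ 8. → (27, 8)
5G: (27, 8) + (6, 1). λ = (1 - 8)/(6 - 27) ≡ 36/22 mod 43. 22⁻¹ ≡ 2 (mod 43) since 22·2 = 44 ≡ 1, so λ ≡ 29.
  x = λ² - 27 - 6 = 841 - 33 ≡ 34; y = λ·(27 - 34) - 8 ≡ 4. → (34, 4)
6G: (34, 4) + (6, 1). λ = (1 - 4)/(6 - 34) ≡ 40/15 mod 43. 15⁻¹ ≡ 23 (mod 43), so λ ≡ 17.
  x = λ² - 34 - 6 = 289 - 40 ≡ 34; y = λ·(34 - 34) - 4 ≡ 39. → (34, 39)
7G: (34, 39) + (6, 1). λ = (1 - 39)/(6 - 34) ≡ 5/15 mod 43. 15⁻¹ ≡ 23 (mod 43) since 15·23 = 345 ≡ 1, so λ ≡ 29.
  x = λ² - 34 - 6 = 841 - 40 ≡ 27; y = λ·(34 - 27) - 39 ≡ 35. → (27, 35)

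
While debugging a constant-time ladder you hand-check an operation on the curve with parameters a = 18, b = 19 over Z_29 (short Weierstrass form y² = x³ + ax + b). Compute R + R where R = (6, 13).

(12, 7)

tangent at (6, 13): λ = (3·6² + 18)/(2·13) ≡ 10/26. 26⁻¹ ≡ 19 (mod 29) since 26·19 = 494 ≡ 1, so λ ≡ 10·19 ≡ 16.
  x = λ² - 6 - 6 = 256 - 12 ≡ 12; y = λ·(6 - 12) - 13 ≡ 7. → (12, 7)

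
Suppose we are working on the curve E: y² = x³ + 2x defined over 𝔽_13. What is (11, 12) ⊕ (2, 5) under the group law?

(12, 6)

(11, 12) + (2, 5). λ = (5 - 12)/(2 - 11) ≡ 6/4 mod 13. 4⁻¹ ≡ 10 (mod 13), so λ ≡ 8.
  x = λ² - 11 - 2 = 64 - 13 ≡ 12; y = λ·(11 - 12) - 12 ≡ 6. → (12, 6)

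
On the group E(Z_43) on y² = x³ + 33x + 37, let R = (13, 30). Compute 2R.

tangent at (13, 30): λ = (3·13² + 33)/(2·30) ≡ 24/17. 17⁻¹ ≡ 38 (mod 43), so λ ≡ 24·38 ≡ 9.
  x = λ² - 13 - 13 = 81 - 26 ≡ 12; y = λ·(13 - 12) - 30 ≡ 22. → (12, 22)

(12, 22)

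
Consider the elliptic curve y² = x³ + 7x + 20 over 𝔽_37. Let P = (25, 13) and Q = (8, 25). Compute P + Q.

(31, 13)

(25, 13) + (8, 25). λ = (25 - 13)/(8 - 25) ≡ 12/20 mod 37. 20⁻¹ ≡ 13 (mod 37) since 20·13 = 260 ≡ 1, so λ ≡ 8.
  x = λ² - 25 - 8 = 64 - 33 ≡ 31; y = λ·(25 - 31) - 13 ≡ 13. → (31, 13)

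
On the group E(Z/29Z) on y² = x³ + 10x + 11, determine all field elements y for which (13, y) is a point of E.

none

x³ + 10x + 11 = 2338 ≡ 18 (mod 29).
18 is a non-residue mod 29; no y exists.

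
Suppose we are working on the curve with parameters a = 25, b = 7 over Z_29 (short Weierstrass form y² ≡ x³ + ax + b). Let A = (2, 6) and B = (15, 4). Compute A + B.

(2, 6) + (15, 4). λ = (4 - 6)/(15 - 2) ≡ 27/13 mod 29. 13⁻¹ ≡ 9 (mod 29) since 13·9 = 117 ≡ 1, so λ ≡ 11.
  x = λ² - 2 - 15 = 121 - 17 ≡ 17; y = λ·(2 - 17) - 6 ≡ 3. → (17, 3)

(17, 3)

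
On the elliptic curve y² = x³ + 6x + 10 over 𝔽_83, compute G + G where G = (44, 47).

tangent at (44, 47): λ = (3·44² + 6)/(2·47) ≡ 4/11. 11⁻¹ ≡ 68 (mod 83), so λ ≡ 4·68 ≡ 23.
  x = λ² - 44 - 44 = 529 - 88 ≡ 26; y = λ·(44 - 26) - 47 ≡ 35. → (26, 35)

(26, 35)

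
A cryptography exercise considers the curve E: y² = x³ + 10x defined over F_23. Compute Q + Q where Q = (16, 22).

tangent at (16, 22): λ = (3·16² + 10)/(2·22) ≡ 19/21. 21⁻¹ ≡ 11 (mod 23), so λ ≡ 19·11 ≡ 2.
  x = λ² - 16 - 16 = 4 - 32 ≡ 18; y = λ·(16 - 18) - 22 ≡ 20. → (18, 20)

(18, 20)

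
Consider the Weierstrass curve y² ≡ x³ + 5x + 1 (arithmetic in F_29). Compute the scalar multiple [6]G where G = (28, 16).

(22, 0)

Repeated addition: build up to 6G.
2G: tangent at (28, 16): λ = (3·28² + 5)/(2·16) ≡ 8/3. 3⁻¹ ≡ 10 (mod 29), so λ ≡ 8·10 ≡ 22.
  x = λ² - 28 - 28 = 484 - 56 ≡ 22; y = λ·(28 - 22) - 16 ≡ 0. → (22, 0)
3G: (22, 0) + (28, 16). λ = (16 - 0)/(28 - 22) ≡ 16/6 mod 29. 6⁻¹ ≡ 5 (mod 29), so λ ≡ 22.
  x = λ² - 22 - 28 = 484 - 50 ≡ 28; y = λ·(22 - 28) - 0 ≡ 13. → (28, 13)
4G: (28, 13) + (28, 16): same x and y₁ ≡ -y₂, so the sum is 𝒪.
5G: 𝒪 + (28, 16) = (28, 16) (identity).
6G: tangent at (28, 16): λ = (3·28² + 5)/(2·16) ≡ 8/3. 3⁻¹ ≡ 10 (mod 29) since 3·10 = 30 ≡ 1, so λ ≡ 8·10 ≡ 22.
  x = λ² - 28 - 28 = 484 - 56 ≡ 22; y = λ·(28 - 22) - 16 ≡ 0. → (22, 0)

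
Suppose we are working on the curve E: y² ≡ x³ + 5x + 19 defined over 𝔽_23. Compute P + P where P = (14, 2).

tangent at (14, 2): λ = (3·14² + 5)/(2·2) ≡ 18/4. 4⁻¹ ≡ 6 (mod 23) since 4·6 = 24 ≡ 1, so λ ≡ 18·6 ≡ 16.
  x = λ² - 14 - 14 = 256 - 28 ≡ 21; y = λ·(14 - 21) - 2 ≡ 1. → (21, 1)

(21, 1)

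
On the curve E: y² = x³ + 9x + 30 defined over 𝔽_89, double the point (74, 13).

tangent at (74, 13): λ = (3·74² + 9)/(2·13) ≡ 61/26. 26⁻¹ ≡ 24 (mod 89) since 26·24 = 624 ≡ 1, so λ ≡ 61·24 ≡ 40.
  x = λ² - 74 - 74 = 1600 - 148 ≡ 28; y = λ·(74 - 28) - 13 ≡ 47. → (28, 47)

(28, 47)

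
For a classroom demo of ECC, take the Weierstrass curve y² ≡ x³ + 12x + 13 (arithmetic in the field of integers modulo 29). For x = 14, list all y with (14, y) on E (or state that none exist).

5, 24

x³ + 12x + 13 = 2925 ≡ 25 (mod 29).
Square roots of 25 mod 29: 5 and 24 (since 5² = 25 ≡ 25).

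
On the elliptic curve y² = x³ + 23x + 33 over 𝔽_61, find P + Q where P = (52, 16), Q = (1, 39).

(20, 21)

(52, 16) + (1, 39). λ = (39 - 16)/(1 - 52) ≡ 23/10 mod 61. 10⁻¹ ≡ 55 (mod 61), so λ ≡ 45.
  x = λ² - 52 - 1 = 2025 - 53 ≡ 20; y = λ·(52 - 20) - 16 ≡ 21. → (20, 21)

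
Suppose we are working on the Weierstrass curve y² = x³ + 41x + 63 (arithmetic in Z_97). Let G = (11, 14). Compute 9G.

Double-and-add on 9 = (1001)₂. Start with G = (11, 14) for the leading 1-bit.
double: tangent at (11, 14): λ = (3·11² + 41)/(2·14) ≡ 16/28. 28⁻¹ ≡ 52 (mod 97), so λ ≡ 16·52 ≡ 56.
  x = λ² - 11 - 11 = 3136 - 22 ≡ 10; y = λ·(11 - 10) - 14 ≡ 42. → (10, 42)
double: tangent at (10, 42): λ = (3·10² + 41)/(2·42) ≡ 50/84. 84⁻¹ ≡ 82 (mod 97) since 84·82 = 6888 ≡ 1, so λ ≡ 50·82 ≡ 26.
  x = λ² - 10 - 10 = 676 - 20 ≡ 74; y = λ·(10 - 74) - 42 ≡ 40. → (74, 40)
double: tangent at (74, 40): λ = (3·74² + 41)/(2·40) ≡ 76/80. 80⁻¹ ≡ 57 (mod 97), so λ ≡ 76·57 ≡ 64.
  x = λ² - 74 - 74 = 4096 - 148 ≡ 68; y = λ·(74 - 68) - 40 ≡ 53. → (68, 53)
add G: (68, 53) + (11, 14). λ = (14 - 53)/(11 - 68) ≡ 58/40 mod 97. 40⁻¹ ≡ 17 (mod 97), so λ ≡ 16.
  x = λ² - 68 - 11 = 256 - 79 ≡ 80; y = λ·(68 - 80) - 53 ≡ 46. → (80, 46)

(80, 46)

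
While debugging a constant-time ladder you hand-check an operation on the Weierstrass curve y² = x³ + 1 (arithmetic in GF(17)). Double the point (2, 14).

tangent at (2, 14): λ = (3·2² + 0)/(2·14) ≡ 12/11. 11⁻¹ ≡ 14 (mod 17) since 11·14 = 154 ≡ 1, so λ ≡ 12·14 ≡ 15.
  x = λ² - 2 - 2 = 225 - 4 ≡ 0; y = λ·(2 - 0) - 14 ≡ 16. → (0, 16)

(0, 16)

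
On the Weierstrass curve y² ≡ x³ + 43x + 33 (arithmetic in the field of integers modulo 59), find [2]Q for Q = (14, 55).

(25, 53)

tangent at (14, 55): λ = (3·14² + 43)/(2·55) ≡ 41/51. 51⁻¹ ≡ 22 (mod 59), so λ ≡ 41·22 ≡ 17.
  x = λ² - 14 - 14 = 289 - 28 ≡ 25; y = λ·(14 - 25) - 55 ≡ 53. → (25, 53)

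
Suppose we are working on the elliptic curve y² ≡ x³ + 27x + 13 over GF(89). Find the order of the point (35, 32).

2P: tangent at (35, 32): λ = (3·35² + 27)/(2·32) ≡ 53/64. 64⁻¹ ≡ 32 (mod 89), so λ ≡ 53·32 ≡ 5.
  x = λ² - 35 - 35 = 25 - 70 ≡ 44; y = λ·(35 - 44) - 32 ≡ 12. → (44, 12)
3P: (44, 12) + (35, 32). λ = (32 - 12)/(35 - 44) ≡ 20/80 mod 89. 80⁻¹ ≡ 79 (mod 89) since 80·79 = 6320 ≡ 1, so λ ≡ 67.
  x = λ² - 44 - 35 = 4489 - 79 ≡ 49; y = λ·(44 - 49) - 12 ≡ 9. → (49, 9)
4P: (49, 9) + (35, 32). λ = (32 - 9)/(35 - 49) ≡ 23/75 mod 89. 75⁻¹ ≡ 19 (mod 89), so λ ≡ 81.
  x = λ² - 49 - 35 = 6561 - 84 ≡ 69; y = λ·(49 - 69) - 9 ≡ 62. → (69, 62)
5P: (69, 62) + (35, 32). λ = (32 - 62)/(35 - 69) ≡ 59/55 mod 89. 55⁻¹ ≡ 34 (mod 89), so λ ≡ 48.
  x = λ² - 69 - 35 = 2304 - 104 ≡ 64; y = λ·(69 - 64) - 62 ≡ 0. → (64, 0)
6P: (64, 0) + (35, 32). λ = (32 - 0)/(35 - 64) ≡ 32/60 mod 89. 60⁻¹ ≡ 46 (mod 89), so λ ≡ 48.
  x = λ² - 64 - 35 = 2304 - 99 ≡ 69; y = λ·(64 - 69) - 0 ≡ 27. → (69, 27)
7P: (69, 27) + (35, 32). λ = (32 - 27)/(35 - 69) ≡ 5/55 mod 89. 55⁻¹ ≡ 34 (mod 89) since 55·34 = 1870 ≡ 1, so λ ≡ 81.
  x = λ² - 69 - 35 = 6561 - 104 ≡ 49; y = λ·(69 - 49) - 27 ≡ 80. → (49, 80)
8P: (49, 80) + (35, 32). λ = (32 - 80)/(35 - 49) ≡ 41/75 mod 89. 75⁻¹ ≡ 19 (mod 89), so λ ≡ 67.
  x = λ² - 49 - 35 = 4489 - 84 ≡ 44; y = λ·(49 - 44) - 80 ≡ 77. → (44, 77)
9P: (44, 77) + (35, 32). λ = (32 - 77)/(35 - 44) ≡ 44/80 mod 89. 80⁻¹ ≡ 79 (mod 89), so λ ≡ 5.
  x = λ² - 44 - 35 = 25 - 79 ≡ 35; y = λ·(44 - 35) - 77 ≡ 57. → (35, 57)
10P: (35, 57) + (35, 32): same x and y₁ ≡ -y₂, so the sum is ∞.
10P = ∞, so the order is 10.

10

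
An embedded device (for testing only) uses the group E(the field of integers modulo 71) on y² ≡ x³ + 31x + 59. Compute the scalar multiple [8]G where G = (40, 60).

(39, 33)

Repeated addition: build up to 8G.
2G: tangent at (40, 60): λ = (3·40² + 31)/(2·60) ≡ 3/49. 49⁻¹ ≡ 29 (mod 71) since 49·29 = 1421 ≡ 1, so λ ≡ 3·29 ≡ 16.
  x = λ² - 40 - 40 = 256 - 80 ≡ 34; y = λ·(40 - 34) - 60 ≡ 36. → (34, 36)
3G: (34, 36) + (40, 60). λ = (60 - 36)/(40 - 34) ≡ 24/6 mod 71. 6⁻¹ ≡ 12 (mod 71), so λ ≡ 4.
  x = λ² - 34 - 40 = 16 - 74 ≡ 13; y = λ·(34 - 13) - 36 ≡ 48. → (13, 48)
4G: (13, 48) + (40, 60). λ = (60 - 48)/(40 - 13) ≡ 12/27 mod 71. 27⁻¹ ≡ 50 (mod 71) since 27·50 = 1350 ≡ 1, so λ ≡ 32.
  x = λ² - 13 - 40 = 1024 - 53 ≡ 48; y = λ·(13 - 48) - 48 ≡ 39. → (48, 39)
5G: (48, 39) + (40, 60). λ = (60 - 39)/(40 - 48) ≡ 21/63 mod 71. 63⁻¹ ≡ 62 (mod 71), so λ ≡ 24.
  x = λ² - 48 - 40 = 576 - 88 ≡ 62; y = λ·(48 - 62) - 39 ≡ 51. → (62, 51)
6G: (62, 51) + (40, 60). λ = (60 - 51)/(40 - 62) ≡ 9/49 mod 71. 49⁻¹ ≡ 29 (mod 71) since 49·29 = 1421 ≡ 1, so λ ≡ 48.
  x = λ² - 62 - 40 = 2304 - 102 ≡ 1; y = λ·(62 - 1) - 51 ≡ 37. → (1, 37)
7G: (1, 37) + (40, 60). λ = (60 - 37)/(40 - 1) ≡ 23/39 mod 71. 39⁻¹ ≡ 51 (mod 71), so λ ≡ 37.
  x = λ² - 1 - 40 = 1369 - 41 ≡ 50; y = λ·(1 - 50) - 37 ≡ 67. → (50, 67)
8G: (50, 67) + (40, 60). λ = (60 - 67)/(40 - 50) ≡ 64/61 mod 71. 61⁻¹ ≡ 7 (mod 71), so λ ≡ 22.
  x = λ² - 50 - 40 = 484 - 90 ≡ 39; y = λ·(50 - 39) - 67 ≡ 33. → (39, 33)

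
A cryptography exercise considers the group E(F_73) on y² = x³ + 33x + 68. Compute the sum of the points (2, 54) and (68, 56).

(15, 54)

(2, 54) + (68, 56). λ = (56 - 54)/(68 - 2) ≡ 2/66 mod 73. 66⁻¹ ≡ 52 (mod 73) since 66·52 = 3432 ≡ 1, so λ ≡ 31.
  x = λ² - 2 - 68 = 961 - 70 ≡ 15; y = λ·(2 - 15) - 54 ≡ 54. → (15, 54)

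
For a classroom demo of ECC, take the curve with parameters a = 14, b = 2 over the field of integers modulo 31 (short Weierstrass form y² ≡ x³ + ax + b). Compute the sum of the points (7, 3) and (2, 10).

(19, 20)

(7, 3) + (2, 10). λ = (10 - 3)/(2 - 7) ≡ 7/26 mod 31. 26⁻¹ ≡ 6 (mod 31), so λ ≡ 11.
  x = λ² - 7 - 2 = 121 - 9 ≡ 19; y = λ·(7 - 19) - 3 ≡ 20. → (19, 20)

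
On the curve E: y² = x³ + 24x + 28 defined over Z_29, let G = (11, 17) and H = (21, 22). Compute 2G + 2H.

First 2G:
Repeated addition: build up to 2G.
2G: tangent at (11, 17): λ = (3·11² + 24)/(2·17) ≡ 10/5. 5⁻¹ ≡ 6 (mod 29) since 5·6 = 30 ≡ 1, so λ ≡ 10·6 ≡ 2.
  x = λ² - 11 - 11 = 4 - 22 ≡ 11; y = λ·(11 - 11) - 17 ≡ 12. → (11, 12)
2G = (11, 12).
Next 2H:
Repeated addition: build up to 2H.
2H: tangent at (21, 22): λ = (3·21² + 24)/(2·22) ≡ 13/15. 15⁻¹ ≡ 2 (mod 29) since 15·2 = 30 ≡ 1, so λ ≡ 13·2 ≡ 26.
  x = λ² - 21 - 21 = 676 - 42 ≡ 25; y = λ·(21 - 25) - 22 ≡ 19. → (25, 19)
2H = (25, 19).
Finally 2G + 2H:
(11, 12) + (25, 19). λ = (19 - 12)/(25 - 11) ≡ 7/14 mod 29. 14⁻¹ ≡ 27 (mod 29) since 14·27 = 378 ≡ 1, so λ ≡ 15.
  x = λ² - 11 - 25 = 225 - 36 ≡ 15; y = λ·(11 - 15) - 12 ≡ 15. → (15, 15)

(15, 15)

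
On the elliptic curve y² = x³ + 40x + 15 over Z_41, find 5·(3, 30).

Write G = (3, 30).
Double-and-add on 5 = (101)₂. Start with G = (3, 30) for the leading 1-bit.
double: tangent at (3, 30): λ = (3·3² + 40)/(2·30) ≡ 26/19. 19⁻¹ ≡ 13 (mod 41), so λ ≡ 26·13 ≡ 10.
  x = λ² - 3 - 3 = 100 - 6 ≡ 12; y = λ·(3 - 12) - 30 ≡ 3. → (12, 3)
double: tangent at (12, 3): λ = (3·12² + 40)/(2·3) ≡ 21/6. 6⁻¹ ≡ 7 (mod 41) since 6·7 = 42 ≡ 1, so λ ≡ 21·7 ≡ 24.
  x = λ² - 12 - 12 = 576 - 24 ≡ 19; y = λ·(12 - 19) - 3 ≡ 34. → (19, 34)
add G: (19, 34) + (3, 30). λ = (30 - 34)/(3 - 19) ≡ 37/25 mod 41. 25⁻¹ ≡ 23 (mod 41), so λ ≡ 31.
  x = λ² - 19 - 3 = 961 - 22 ≡ 37; y = λ·(19 - 37) - 34 ≡ 23. → (37, 23)

(37, 23)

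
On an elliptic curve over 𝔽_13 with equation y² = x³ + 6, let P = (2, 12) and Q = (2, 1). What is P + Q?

O

The two points share x = 2 and their y-coordinates satisfy 12 + 1 ≡ 0 (mod 13), so they are inverses. Their sum is the point at infinity.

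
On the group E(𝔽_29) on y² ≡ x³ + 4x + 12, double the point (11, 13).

tangent at (11, 13): λ = (3·11² + 4)/(2·13) ≡ 19/26. 26⁻¹ ≡ 19 (mod 29) since 26·19 = 494 ≡ 1, so λ ≡ 19·19 ≡ 13.
  x = λ² - 11 - 11 = 169 - 22 ≡ 2; y = λ·(11 - 2) - 13 ≡ 17. → (2, 17)

(2, 17)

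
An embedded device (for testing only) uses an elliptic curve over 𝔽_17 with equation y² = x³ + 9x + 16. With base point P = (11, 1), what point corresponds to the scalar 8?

(1, 14)

Repeated addition: build up to 8P.
2P: tangent at (11, 1): λ = (3·11² + 9)/(2·1) ≡ 15/2. 2⁻¹ ≡ 9 (mod 17), so λ ≡ 15·9 ≡ 16.
  x = λ² - 11 - 11 = 256 - 22 ≡ 13; y = λ·(11 - 13) - 1 ≡ 1. → (13, 1)
3P: (13, 1) + (11, 1). λ = (1 - 1)/(11 - 13) ≡ 0/15 mod 17. 15⁻¹ ≡ 8 (mod 17), so λ ≡ 0.
  x = λ² - 13 - 11 = 0 - 24 ≡ 10; y = λ·(13 - 10) - 1 ≡ 16. → (10, 16)
4P: (10, 16) + (11, 1). λ = (1 - 16)/(11 - 10) ≡ 2/1 mod 17. 1⁻¹ ≡ 1 (mod 17), so λ ≡ 2.
  x = λ² - 10 - 11 = 4 - 21 ≡ 0; y = λ·(10 - 0) - 16 ≡ 4. → (0, 4)
5P: (0, 4) + (11, 1). λ = (1 - 4)/(11 - 0) ≡ 14/11 mod 17. 11⁻¹ ≡ 14 (mod 17) since 11·14 = 154 ≡ 1, so λ ≡ 9.
  x = λ² - 0 - 11 = 81 - 11 ≡ 2; y = λ·(0 - 2) - 4 ≡ 12. → (2, 12)
6P: (2, 12) + (11, 1). λ = (1 - 12)/(11 - 2) ≡ 6/9 mod 17. 9⁻¹ ≡ 2 (mod 17) since 9·2 = 18 ≡ 1, so λ ≡ 12.
  x = λ² - 2 - 11 = 144 - 13 ≡ 12; y = λ·(2 - 12) - 12 ≡ 4. → (12, 4)
7P: (12, 4) + (11, 1). λ = (1 - 4)/(11 - 12) ≡ 14/16 mod 17. 16⁻¹ ≡ 16 (mod 17) since 16·16 = 256 ≡ 1, so λ ≡ 3.
  x = λ² - 12 - 11 = 9 - 23 ≡ 3; y = λ·(12 - 3) - 4 ≡ 6. → (3, 6)
8P: (3, 6) + (11, 1). λ = (1 - 6)/(11 - 3) ≡ 12/8 mod 17. 8⁻¹ ≡ 15 (mod 17), so λ ≡ 10.
  x = λ² - 3 - 11 = 100 - 14 ≡ 1; y = λ·(3 - 1) - 6 ≡ 14. → (1, 14)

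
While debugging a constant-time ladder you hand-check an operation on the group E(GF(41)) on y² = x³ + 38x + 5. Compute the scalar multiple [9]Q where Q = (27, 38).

(9, 25)

Repeated addition: build up to 9Q.
2Q: tangent at (27, 38): λ = (3·27² + 38)/(2·38) ≡ 11/35. 35⁻¹ ≡ 34 (mod 41), so λ ≡ 11·34 ≡ 5.
  x = λ² - 27 - 27 = 25 - 54 ≡ 12; y = λ·(27 - 12) - 38 ≡ 37. → (12, 37)
3Q: (12, 37) + (27, 38). λ = (38 - 37)/(27 - 12) ≡ 1/15 mod 41. 15⁻¹ ≡ 11 (mod 41), so λ ≡ 11.
  x = λ² - 12 - 27 = 121 - 39 ≡ 0; y = λ·(12 - 0) - 37 ≡ 13. → (0, 13)
4Q: (0, 13) + (27, 38). λ = (38 - 13)/(27 - 0) ≡ 25/27 mod 41. 27⁻¹ ≡ 38 (mod 41), so λ ≡ 7.
  x = λ² - 0 - 27 = 49 - 27 ≡ 22; y = λ·(0 - 22) - 13 ≡ 38. → (22, 38)
5Q: (22, 38) + (27, 38). λ = (38 - 38)/(27 - 22) ≡ 0/5 mod 41. 5⁻¹ ≡ 33 (mod 41), so λ ≡ 0.
  x = λ² - 22 - 27 = 0 - 49 ≡ 33; y = λ·(22 - 33) - 38 ≡ 3. → (33, 3)
6Q: (33, 3) + (27, 38). λ = (38 - 3)/(27 - 33) ≡ 35/35 mod 41. 35⁻¹ ≡ 34 (mod 41) since 35·34 = 1190 ≡ 1, so λ ≡ 1.
  x = λ² - 33 - 27 = 1 - 60 ≡ 23; y = λ·(33 - 23) - 3 ≡ 7. → (23, 7)
7Q: (23, 7) + (27, 38). λ = (38 - 7)/(27 - 23) ≡ 31/4 mod 41. 4⁻¹ ≡ 31 (mod 41) since 4·31 = 124 ≡ 1, so λ ≡ 18.
  x = λ² - 23 - 27 = 324 - 50 ≡ 28; y = λ·(23 - 28) - 7 ≡ 26. → (28, 26)
8Q: (28, 26) + (27, 38). λ = (38 - 26)/(27 - 28) ≡ 12/40 mod 41. 40⁻¹ ≡ 40 (mod 41), so λ ≡ 29.
  x = λ² - 28 - 27 = 841 - 55 ≡ 7; y = λ·(28 - 7) - 26 ≡ 9. → (7, 9)
9Q: (7, 9) + (27, 38). λ = (38 - 9)/(27 - 7) ≡ 29/20 mod 41. 20⁻¹ ≡ 39 (mod 41), so λ ≡ 24.
  x = λ² - 7 - 27 = 576 - 34 ≡ 9; y = λ·(7 - 9) - 9 ≡ 25. → (9, 25)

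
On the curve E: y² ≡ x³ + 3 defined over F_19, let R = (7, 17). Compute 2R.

tangent at (7, 17): λ = (3·7² + 0)/(2·17) ≡ 14/15. 15⁻¹ ≡ 14 (mod 19) since 15·14 = 210 ≡ 1, so λ ≡ 14·14 ≡ 6.
  x = λ² - 7 - 7 = 36 - 14 ≡ 3; y = λ·(7 - 3) - 17 ≡ 7. → (3, 7)

(3, 7)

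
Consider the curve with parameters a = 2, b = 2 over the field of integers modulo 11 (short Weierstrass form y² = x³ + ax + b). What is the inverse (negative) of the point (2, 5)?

(2, 6)

-(2, 5) = (2, -5 mod 11) = (2, 6).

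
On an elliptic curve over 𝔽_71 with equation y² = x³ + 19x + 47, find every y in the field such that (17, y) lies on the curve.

10, 61

x³ + 19x + 47 = 5283 ≡ 29 (mod 71).
Square roots of 29 mod 71: 10 and 61 (since 10² = 100 ≡ 29).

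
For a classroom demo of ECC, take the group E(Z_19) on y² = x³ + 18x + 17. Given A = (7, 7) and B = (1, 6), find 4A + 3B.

(4, 18)

First 4A:
Double-and-add on 4 = (100)₂. Start with A = (7, 7) for the leading 1-bit.
double: tangent at (7, 7): λ = (3·7² + 18)/(2·7) ≡ 13/14. 14⁻¹ ≡ 15 (mod 19), so λ ≡ 13·15 ≡ 5.
  x = λ² - 7 - 7 = 25 - 14 ≡ 11; y = λ·(7 - 11) - 7 ≡ 11. → (11, 11)
double: tangent at (11, 11): λ = (3·11² + 18)/(2·11) ≡ 1/3. 3⁻¹ ≡ 13 (mod 19) since 3·13 = 39 ≡ 1, so λ ≡ 1·13 ≡ 13.
  x = λ² - 11 - 11 = 169 - 22 ≡ 14; y = λ·(11 - 14) - 11 ≡ 7. → (14, 7)
4A = (14, 7).
Next 3B:
Repeated addition: build up to 3B.
2B: tangent at (1, 6): λ = (3·1² + 18)/(2·6) ≡ 2/12. 12⁻¹ ≡ 8 (mod 19) since 12·8 = 96 ≡ 1, so λ ≡ 2·8 ≡ 16.
  x = λ² - 1 - 1 = 256 - 2 ≡ 7; y = λ·(1 - 7) - 6 ≡ 12. → (7, 12)
3B: (7, 12) + (1, 6). λ = (6 - 12)/(1 - 7) ≡ 13/13 mod 19. 13⁻¹ ≡ 3 (mod 19) since 13·3 = 39 ≡ 1, so λ ≡ 1.
  x = λ² - 7 - 1 = 1 - 8 ≡ 12; y = λ·(7 - 12) - 12 ≡ 2. → (12, 2)
3B = (12, 2).
Finally 4A + 3B:
(14, 7) + (12, 2). λ = (2 - 7)/(12 - 14) ≡ 14/17 mod 19. 17⁻¹ ≡ 9 (mod 19), so λ ≡ 12.
  x = λ² - 14 - 12 = 144 - 26 ≡ 4; y = λ·(14 - 4) - 7 ≡ 18. → (4, 18)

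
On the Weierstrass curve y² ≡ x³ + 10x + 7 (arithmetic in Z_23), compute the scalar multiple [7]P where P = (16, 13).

(8, 1)

Double-and-add on 7 = (111)₂. Start with P = (16, 13) for the leading 1-bit.
double: tangent at (16, 13): λ = (3·16² + 10)/(2·13) ≡ 19/3. 3⁻¹ ≡ 8 (mod 23) since 3·8 = 24 ≡ 1, so λ ≡ 19·8 ≡ 14.
  x = λ² - 16 - 16 = 196 - 32 ≡ 3; y = λ·(16 - 3) - 13 ≡ 8. → (3, 8)
add P: (3, 8) + (16, 13). λ = (13 - 8)/(16 - 3) ≡ 5/13 mod 23. 13⁻¹ ≡ 16 (mod 23), so λ ≡ 11.
  x = λ² - 3 - 16 = 121 - 19 ≡ 10; y = λ·(3 - 10) - 8 ≡ 7. → (10, 7)
double: tangent at (10, 7): λ = (3·10² + 10)/(2·7) ≡ 11/14. 14⁻¹ ≡ 5 (mod 23), so λ ≡ 11·5 ≡ 9.
  x = λ² - 10 - 10 = 81 - 20 ≡ 15; y = λ·(10 - 15) - 7 ≡ 17. → (15, 17)
add P: (15, 17) + (16, 13). λ = (13 - 17)/(16 - 15) ≡ 19/1 mod 23. 1⁻¹ ≡ 1 (mod 23), so λ ≡ 19.
  x = λ² - 15 - 16 = 361 - 31 ≡ 8; y = λ·(15 - 8) - 17 ≡ 1. → (8, 1)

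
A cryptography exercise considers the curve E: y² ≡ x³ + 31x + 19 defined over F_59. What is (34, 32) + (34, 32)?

(37, 28)

tangent at (34, 32): λ = (3·34² + 31)/(2·32) ≡ 18/5. 5⁻¹ ≡ 12 (mod 59), so λ ≡ 18·12 ≡ 39.
  x = λ² - 34 - 34 = 1521 - 68 ≡ 37; y = λ·(34 - 37) - 32 ≡ 28. → (37, 28)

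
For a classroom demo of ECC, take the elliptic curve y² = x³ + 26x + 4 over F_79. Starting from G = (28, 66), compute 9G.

Repeated addition: build up to 9G.
2G: tangent at (28, 66): λ = (3·28² + 26)/(2·66) ≡ 8/53. 53⁻¹ ≡ 3 (mod 79) since 53·3 = 159 ≡ 1, so λ ≡ 8·3 ≡ 24.
  x = λ² - 28 - 28 = 576 - 56 ≡ 46; y = λ·(28 - 46) - 66 ≡ 55. → (46, 55)
3G: (46, 55) + (28, 66). λ = (66 - 55)/(28 - 46) ≡ 11/61 mod 79. 61⁻¹ ≡ 57 (mod 79), so λ ≡ 74.
  x = λ² - 46 - 28 = 5476 - 74 ≡ 30; y = λ·(46 - 30) - 55 ≡ 23. → (30, 23)
4G: (30, 23) + (28, 66). λ = (66 - 23)/(28 - 30) ≡ 43/77 mod 79. 77⁻¹ ≡ 39 (mod 79) since 77·39 = 3003 ≡ 1, so λ ≡ 18.
  x = λ² - 30 - 28 = 324 - 58 ≡ 29; y = λ·(30 - 29) - 23 ≡ 74. → (29, 74)
5G: (29, 74) + (28, 66). λ = (66 - 74)/(28 - 29) ≡ 71/78 mod 79. 78⁻¹ ≡ 78 (mod 79), so λ ≡ 8.
  x = λ² - 29 - 28 = 64 - 57 ≡ 7; y = λ·(29 - 7) - 74 ≡ 23. → (7, 23)
6G: (7, 23) + (28, 66). λ = (66 - 23)/(28 - 7) ≡ 43/21 mod 79. 21⁻¹ ≡ 64 (mod 79), so λ ≡ 66.
  x = λ² - 7 - 28 = 4356 - 35 ≡ 55; y = λ·(7 - 55) - 23 ≡ 48. → (55, 48)
7G: (55, 48) + (28, 66). λ = (66 - 48)/(28 - 55) ≡ 18/52 mod 79. 52⁻¹ ≡ 38 (mod 79), so λ ≡ 52.
  x = λ² - 55 - 28 = 2704 - 83 ≡ 14; y = λ·(55 - 14) - 48 ≡ 30. → (14, 30)
8G: (14, 30) + (28, 66). λ = (66 - 30)/(28 - 14) ≡ 36/14 mod 79. 14⁻¹ ≡ 17 (mod 79) since 14·17 = 238 ≡ 1, so λ ≡ 59.
  x = λ² - 14 - 28 = 3481 - 42 ≡ 42; y = λ·(14 - 42) - 30 ≡ 56. → (42, 56)
9G: (42, 56) + (28, 66). λ = (66 - 56)/(28 - 42) ≡ 10/65 mod 79. 65⁻¹ ≡ 62 (mod 79) since 65·62 = 4030 ≡ 1, so λ ≡ 67.
  x = λ² - 42 - 28 = 4489 - 70 ≡ 74; y = λ·(42 - 74) - 56 ≡ 12. → (74, 12)

(74, 12)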